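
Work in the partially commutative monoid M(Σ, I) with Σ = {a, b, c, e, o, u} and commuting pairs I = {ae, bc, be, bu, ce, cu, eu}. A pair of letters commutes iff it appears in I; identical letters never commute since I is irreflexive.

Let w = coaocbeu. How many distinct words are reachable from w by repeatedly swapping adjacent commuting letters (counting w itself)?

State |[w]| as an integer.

24

piece 0:c — minimal
piece 1:o rests on {0:c}
piece 2:a rests on {1:o}
piece 3:o rests on {2:a}
piece 4:c rests on {3:o}
piece 5:b rests on {3:o}
piece 6:e rests on {3:o}
piece 7:u rests on {3:o}
minimal pieces: {0:c}
ways to finish when only these pieces remain (= sum over removing one remaining piece with nothing left below it):
  1 left: {4}→1  {5}→1  {6}→1  {7}→1
  2 left: {4,5}→2  {4,6}→2  {4,7}→2  {5,6}→2  {5,7}→2  {6,7}→2
  3 left: {4,5,6}→6  {4,5,7}→6  {4,6,7}→6  {5,6,7}→6
  4 left: {4,5,6,7}→24
  5 left: {3,4,5,6,7}→24
  6 left: {2,3,4,5,6,7}→24
  placing 0:c first → 24 extensions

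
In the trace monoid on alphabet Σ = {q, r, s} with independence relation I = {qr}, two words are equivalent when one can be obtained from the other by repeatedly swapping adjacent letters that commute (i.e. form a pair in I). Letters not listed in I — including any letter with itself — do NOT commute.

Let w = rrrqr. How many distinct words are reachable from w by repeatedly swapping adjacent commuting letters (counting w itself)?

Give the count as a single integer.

5

#0=r has no predecessor
#1=r depends on [0:r]
#2=r depends on [1:r]
#3=q has no predecessor
#4=r depends on [2:r]
sources: [0:r, 3:q]
N(rest) = Σ N(rest − s) over sources s of rest; N(one piece) = 1:
  size 1 → [3]=1  [4]=1
  size 2 → [2,4]=1  [3,4]=2
  size 3 → [1,2,4]=1  [2,3,4]=3
  first=0(r) contributes 4
  first=3(q) contributes 1
|[w]| = 5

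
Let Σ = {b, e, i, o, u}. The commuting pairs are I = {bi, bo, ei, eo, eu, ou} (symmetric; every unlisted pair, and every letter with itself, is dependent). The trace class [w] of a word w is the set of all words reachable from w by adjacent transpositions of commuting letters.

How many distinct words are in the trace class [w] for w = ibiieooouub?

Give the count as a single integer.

piece 0:i — minimal
piece 1:b — minimal
piece 2:i rests on {0:i}
piece 3:i rests on {2:i}
piece 4:e rests on {1:b}
piece 5:o rests on {3:i}
piece 6:o rests on {5:o}
piece 7:o rests on {6:o}
piece 8:u rests on {1:b, 3:i}
piece 9:u rests on {8:u}
piece 10:b rests on {4:e, 9:u}
minimal pieces: {0:i, 1:b}
ways to finish when only these pieces remain (= sum over removing one remaining piece with nothing left below it):
  1 left: {7}→1  {10}→1
  2 left: {4,10}→1  {6,7}→1  {7,10}→2  {9,10}→1
  3 left: {4,7,10}→3  {4,9,10}→2  {5,6,7}→1  {6,7,10}→3  {7,9,10}→3  {8,9,10}→1
  4 left: {4,6,7,10}→6  {4,7,9,10}→8  {4,8,9,10}→3  {5,6,7,10}→4  {6,7,9,10}→6  {7,8,9,10}→4
  5 left: {1,4,8,9,10}→3  {4,5,6,7,10}→10  {4,6,7,9,10}→20  {4,7,8,9,10}→15  {5,6,7,9,10}→10  {6,7,8,9,10}→10
  6 left: {1,4,7,8,9,10}→18  {4,5,6,7,9,10}→40  {4,6,7,8,9,10}→45  {5,6,7,8,9,10}→20
  7 left: {1,4,6,7,8,9,10}→63  {3,5,6,7,8,9,10}→20  {4,5,6,7,8,9,10}→105
  8 left: {1,4,5,6,7,8,9,10}→168  {2,3,5,6,7,8,9,10}→20  {3,4,5,6,7,8,9,10}→125
  9 left: {0,2,3,5,6,7,8,9,10}→20  {1,3,4,5,6,7,8,9,10}→293  {2,3,4,5,6,7,8,9,10}→145
  placing 0:i first → 438 extensions
  placing 1:b first → 165 extensions
total linear extensions = 603

603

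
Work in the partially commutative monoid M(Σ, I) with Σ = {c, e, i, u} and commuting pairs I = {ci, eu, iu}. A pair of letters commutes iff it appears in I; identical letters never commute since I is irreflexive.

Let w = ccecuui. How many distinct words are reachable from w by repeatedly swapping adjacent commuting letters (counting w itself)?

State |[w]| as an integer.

0(c) covers ∅
1(c) covers 0:c
2(e) covers 1:c
3(c) covers 2:e
4(u) covers 3:c
5(u) covers 4:u
6(i) covers 2:e
floor of heap: 0:c
completions by unplaced set U, small U first (add the entries for U minus each lowest piece of U):
  |U|=1: {5}:1  {6}:1
  |U|=2: {4,5}:1  {5,6}:2
  |U|=3: {3,4,5}:1  {4,5,6}:3
  |U|=4: {3,4,5,6}:4
  |U|=5: {2,3,4,5,6}:4
  start at 0(c): 4

4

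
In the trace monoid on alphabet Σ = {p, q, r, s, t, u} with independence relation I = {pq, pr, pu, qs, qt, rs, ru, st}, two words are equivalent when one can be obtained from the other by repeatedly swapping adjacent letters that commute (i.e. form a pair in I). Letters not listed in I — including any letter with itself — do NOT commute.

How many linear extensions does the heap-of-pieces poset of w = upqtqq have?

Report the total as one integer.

14

#0=u has no predecessor
#1=p has no predecessor
#2=q depends on [0:u]
#3=t depends on [0:u, 1:p]
#4=q depends on [2:q]
#5=q depends on [4:q]
sources: [0:u, 1:p]
N(rest) = Σ N(rest − s) over sources s of rest; N(one piece) = 1:
  size 1 → [3]=1  [5]=1
  size 2 → [1,3]=1  [3,5]=2  [4,5]=1
  size 3 → [1,3,5]=3  [2,4,5]=1  [3,4,5]=3
  size 4 → [1,3,4,5]=6  [2,3,4,5]=4
  first=0(u) contributes 10
  first=1(p) contributes 4
|[w]| = 14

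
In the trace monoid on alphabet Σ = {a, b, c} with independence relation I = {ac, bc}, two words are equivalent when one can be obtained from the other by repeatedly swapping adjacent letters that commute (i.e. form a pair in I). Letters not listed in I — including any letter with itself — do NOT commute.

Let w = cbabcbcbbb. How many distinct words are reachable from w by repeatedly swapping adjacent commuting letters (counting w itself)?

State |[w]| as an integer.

drop 0:c onto floor
drop 1:b onto floor
drop 2:a onto {1:b}
drop 3:b onto {2:a}
drop 4:c onto {0:c}
drop 5:b onto {3:b}
drop 6:c onto {4:c}
drop 7:b onto {5:b}
drop 8:b onto {7:b}
drop 9:b onto {8:b}
ground layer = {0:c, 1:b}
drop-orders for the pieces not yet dropped (sum over which currently-grounded one goes next):
  1 to go: {6} 1  {9} 1
  2 to go: {4,6} 1  {6,9} 2  {8,9} 1
  3 to go: {0,4,6} 1  {4,6,9} 3  {6,8,9} 3  {7,8,9} 1
  4 to go: {0,4,6,9} 4  {4,6,8,9} 6  {5,7,8,9} 1  {6,7,8,9} 4
  5 to go: {0,4,6,8,9} 10  {3,5,7,8,9} 1  {4,6,7,8,9} 10  {5,6,7,8,9} 5
  6 to go: {0,4,6,7,8,9} 20  {2,3,5,7,8,9} 1  {3,5,6,7,8,9} 6  {4,5,6,7,8,9} 15
  7 to go: {0,4,5,6,7,8,9} 35  {1,2,3,5,7,8,9} 1  {2,3,5,6,7,8,9} 7  {3,4,5,6,7,8,9} 21
  8 to go: {0,3,4,5,6,7,8,9} 56  {1,2,3,5,6,7,8,9} 8  {2,3,4,5,6,7,8,9} 28
  if 0:c drops first: 36 orders
  if 1:b drops first: 84 orders
heap linearizations: 120

120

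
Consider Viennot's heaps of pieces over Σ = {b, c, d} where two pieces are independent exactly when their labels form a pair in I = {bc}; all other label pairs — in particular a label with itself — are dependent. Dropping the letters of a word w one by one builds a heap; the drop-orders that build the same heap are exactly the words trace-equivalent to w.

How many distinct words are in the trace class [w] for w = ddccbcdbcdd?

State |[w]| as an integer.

drop 0:d onto floor
drop 1:d onto {0:d}
drop 2:c onto {1:d}
drop 3:c onto {2:c}
drop 4:b onto {1:d}
drop 5:c onto {3:c}
drop 6:d onto {4:b, 5:c}
drop 7:b onto {6:d}
drop 8:c onto {6:d}
drop 9:d onto {7:b, 8:c}
drop 10:d onto {9:d}
ground layer = {0:d}
drop-orders for the pieces not yet dropped (sum over which currently-grounded one goes next):
  1 to go: {10} 1
  2 to go: {9,10} 1
  3 to go: {7,9,10} 1  {8,9,10} 1
  4 to go: {7,8,9,10} 2
  5 to go: {6,7,8,9,10} 2
  6 to go: {4,6,7,8,9,10} 2  {5,6,7,8,9,10} 2
  7 to go: {3,5,6,7,8,9,10} 2  {4,5,6,7,8,9,10} 4
  8 to go: {2,3,5,6,7,8,9,10} 2  {3,4,5,6,7,8,9,10} 6
  9 to go: {2,3,4,5,6,7,8,9,10} 8
  if 0:d drops first: 8 orders

8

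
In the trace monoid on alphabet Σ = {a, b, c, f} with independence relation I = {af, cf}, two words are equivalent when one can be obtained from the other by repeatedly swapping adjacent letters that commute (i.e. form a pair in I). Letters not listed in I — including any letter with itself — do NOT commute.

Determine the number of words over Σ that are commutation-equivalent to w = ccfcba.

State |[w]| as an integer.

drop 0:c onto floor
drop 1:c onto {0:c}
drop 2:f onto floor
drop 3:c onto {1:c}
drop 4:b onto {2:f, 3:c}
drop 5:a onto {4:b}
ground layer = {0:c, 2:f}
drop-orders for the pieces not yet dropped (sum over which currently-grounded one goes next):
  1 to go: {5} 1
  2 to go: {4,5} 1
  3 to go: {2,4,5} 1  {3,4,5} 1
  4 to go: {1,3,4,5} 1  {2,3,4,5} 2
  if 0:c drops first: 3 orders
  if 2:f drops first: 1 orders
heap linearizations: 4

4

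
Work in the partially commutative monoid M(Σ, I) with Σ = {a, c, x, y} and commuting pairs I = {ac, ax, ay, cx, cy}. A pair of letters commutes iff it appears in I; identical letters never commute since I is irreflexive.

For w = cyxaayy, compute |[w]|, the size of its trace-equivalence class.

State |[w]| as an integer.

105

drop 0:c onto floor
drop 1:y onto floor
drop 2:x onto {1:y}
drop 3:a onto floor
drop 4:a onto {3:a}
drop 5:y onto {2:x}
drop 6:y onto {5:y}
ground layer = {0:c, 1:y, 3:a}
drop-orders for the pieces not yet dropped (sum over which currently-grounded one goes next):
  1 to go: {0} 1  {4} 1  {6} 1
  2 to go: {0,4} 2  {0,6} 2  {3,4} 1  {4,6} 2  {5,6} 1
  3 to go: {0,3,4} 3  {0,4,6} 6  {0,5,6} 3  {2,5,6} 1  {3,4,6} 3  {4,5,6} 3
  4 to go: {0,2,5,6} 4  {0,3,4,6} 12  {0,4,5,6} 12  {1,2,5,6} 1  {2,4,5,6} 4  {3,4,5,6} 6
  5 to go: {0,1,2,5,6} 5  {0,2,4,5,6} 20  {0,3,4,5,6} 30  {1,2,4,5,6} 5  {2,3,4,5,6} 10
  if 0:c drops first: 15 orders
  if 1:y drops first: 60 orders
  if 3:a drops first: 30 orders
heap linearizations: 105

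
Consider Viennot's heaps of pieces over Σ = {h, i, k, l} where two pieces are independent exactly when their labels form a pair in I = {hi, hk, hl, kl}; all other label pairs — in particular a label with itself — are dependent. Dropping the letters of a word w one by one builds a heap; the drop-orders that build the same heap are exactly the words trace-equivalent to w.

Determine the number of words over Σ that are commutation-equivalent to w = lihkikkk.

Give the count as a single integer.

8

#0=l has no predecessor
#1=i depends on [0:l]
#2=h has no predecessor
#3=k depends on [1:i]
#4=i depends on [3:k]
#5=k depends on [4:i]
#6=k depends on [5:k]
#7=k depends on [6:k]
sources: [0:l, 2:h]
N(rest) = Σ N(rest − s) over sources s of rest; N(one piece) = 1:
  size 1 → [2]=1  [7]=1
  size 2 → [2,7]=2  [6,7]=1
  size 3 → [2,6,7]=3  [5,6,7]=1
  size 4 → [2,5,6,7]=4  [4,5,6,7]=1
  size 5 → [2,4,5,6,7]=5  [3,4,5,6,7]=1
  size 6 → [1,3,4,5,6,7]=1  [2,3,4,5,6,7]=6
  first=0(l) contributes 7
  first=2(h) contributes 1
|[w]| = 8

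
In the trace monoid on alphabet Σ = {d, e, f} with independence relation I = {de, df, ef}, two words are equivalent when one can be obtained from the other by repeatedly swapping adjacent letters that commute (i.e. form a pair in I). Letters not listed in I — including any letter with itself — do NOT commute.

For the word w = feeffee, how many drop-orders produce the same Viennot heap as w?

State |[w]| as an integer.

35

#0=f has no predecessor
#1=e has no predecessor
#2=e depends on [1:e]
#3=f depends on [0:f]
#4=f depends on [3:f]
#5=e depends on [2:e]
#6=e depends on [5:e]
sources: [0:f, 1:e]
N(rest) = Σ N(rest − s) over sources s of rest; N(one piece) = 1:
  size 1 → [4]=1  [6]=1
  size 2 → [3,4]=1  [4,6]=2  [5,6]=1
  size 3 → [0,3,4]=1  [2,5,6]=1  [3,4,6]=3  [4,5,6]=3
  size 4 → [0,3,4,6]=4  [1,2,5,6]=1  [2,4,5,6]=4  [3,4,5,6]=6
  size 5 → [0,3,4,5,6]=10  [1,2,4,5,6]=5  [2,3,4,5,6]=10
  first=0(f) contributes 15
  first=1(e) contributes 20
|[w]| = 35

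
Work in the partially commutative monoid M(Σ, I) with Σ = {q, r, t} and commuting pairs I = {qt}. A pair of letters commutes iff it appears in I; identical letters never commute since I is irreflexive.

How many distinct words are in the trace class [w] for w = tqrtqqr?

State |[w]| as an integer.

piece 0:t — minimal
piece 1:q — minimal
piece 2:r rests on {0:t, 1:q}
piece 3:t rests on {2:r}
piece 4:q rests on {2:r}
piece 5:q rests on {4:q}
piece 6:r rests on {3:t, 5:q}
minimal pieces: {0:t, 1:q}
ways to finish when only these pieces remain (= sum over removing one remaining piece with nothing left below it):
  1 left: {6}→1
  2 left: {3,6}→1  {5,6}→1
  3 left: {3,5,6}→2  {4,5,6}→1
  4 left: {3,4,5,6}→3
  5 left: {2,3,4,5,6}→3
  placing 0:t first → 3 extensions
  placing 1:q first → 3 extensions
total linear extensions = 6

6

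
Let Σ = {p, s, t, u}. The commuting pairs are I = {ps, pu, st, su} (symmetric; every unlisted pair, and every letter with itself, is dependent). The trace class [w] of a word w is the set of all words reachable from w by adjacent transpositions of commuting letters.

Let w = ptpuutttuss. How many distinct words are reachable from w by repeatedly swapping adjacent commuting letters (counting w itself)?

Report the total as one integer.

#0=p has no predecessor
#1=t depends on [0:p]
#2=p depends on [1:t]
#3=u depends on [1:t]
#4=u depends on [3:u]
#5=t depends on [2:p, 4:u]
#6=t depends on [5:t]
#7=t depends on [6:t]
#8=u depends on [7:t]
#9=s has no predecessor
#10=s depends on [9:s]
sources: [0:p, 9:s]
N(rest) = Σ N(rest − s) over sources s of rest; N(one piece) = 1:
  size 1 → [8]=1  [10]=1
  size 2 → [7,8]=1  [8,10]=2  [9,10]=1
  size 3 → [6,7,8]=1  [7,8,10]=3  [8,9,10]=3
  size 4 → [5,6,7,8]=1  [6,7,8,10]=4  [7,8,9,10]=6
  size 5 → [2,5,6,7,8]=1  [4,5,6,7,8]=1  [5,6,7,8,10]=5  [6,7,8,9,10]=10
  size 6 → [2,4,5,6,7,8]=2  [2,5,6,7,8,10]=6  [3,4,5,6,7,8]=1  [4,5,6,7,8,10]=6  [5,6,7,8,9,10]=15
  size 7 → [2,3,4,5,6,7,8]=3  [2,4,5,6,7,8,10]=14  [2,5,6,7,8,9,10]=21  [3,4,5,6,7,8,10]=7  [4,5,6,7,8,9,10]=21
  size 8 → [1,2,3,4,5,6,7,8]=3  [2,3,4,5,6,7,8,10]=24  [2,4,5,6,7,8,9,10]=56  [3,4,5,6,7,8,9,10]=28
  size 9 → [0,1,2,3,4,5,6,7,8]=3  [1,2,3,4,5,6,7,8,10]=27  [2,3,4,5,6,7,8,9,10]=108
  first=0(p) contributes 135
  first=9(s) contributes 30
|[w]| = 165

165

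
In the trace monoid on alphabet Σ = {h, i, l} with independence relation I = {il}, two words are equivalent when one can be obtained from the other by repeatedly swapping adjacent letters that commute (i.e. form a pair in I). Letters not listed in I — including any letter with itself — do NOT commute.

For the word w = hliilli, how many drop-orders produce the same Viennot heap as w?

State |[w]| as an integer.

drop 0:h onto floor
drop 1:l onto {0:h}
drop 2:i onto {0:h}
drop 3:i onto {2:i}
drop 4:l onto {1:l}
drop 5:l onto {4:l}
drop 6:i onto {3:i}
ground layer = {0:h}
drop-orders for the pieces not yet dropped (sum over which currently-grounded one goes next):
  1 to go: {5} 1  {6} 1
  2 to go: {3,6} 1  {4,5} 1  {5,6} 2
  3 to go: {1,4,5} 1  {2,3,6} 1  {3,5,6} 3  {4,5,6} 3
  4 to go: {1,4,5,6} 4  {2,3,5,6} 4  {3,4,5,6} 6
  5 to go: {1,3,4,5,6} 10  {2,3,4,5,6} 10
  if 0:h drops first: 20 orders

20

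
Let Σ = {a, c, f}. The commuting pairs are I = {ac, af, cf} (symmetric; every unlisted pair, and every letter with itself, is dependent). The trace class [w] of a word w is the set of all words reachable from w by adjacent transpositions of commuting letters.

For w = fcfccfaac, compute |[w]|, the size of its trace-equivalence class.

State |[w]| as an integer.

drop 0:f onto floor
drop 1:c onto floor
drop 2:f onto {0:f}
drop 3:c onto {1:c}
drop 4:c onto {3:c}
drop 5:f onto {2:f}
drop 6:a onto floor
drop 7:a onto {6:a}
drop 8:c onto {4:c}
ground layer = {0:f, 1:c, 6:a}
drop-orders for the pieces not yet dropped (sum over which currently-grounded one goes next):
  1 to go: {5} 1  {7} 1  {8} 1
  2 to go: {2,5} 1  {4,8} 1  {5,7} 2  {5,8} 2  {6,7} 1  {7,8} 2
  3 to go: {0,2,5} 1  {2,5,7} 3  {2,5,8} 3  {3,4,8} 1  {4,5,8} 3  {4,7,8} 3  {5,6,7} 3  {5,7,8} 6  {6,7,8} 3
  4 to go: {0,2,5,7} 4  {0,2,5,8} 4  {1,3,4,8} 1  {2,4,5,8} 6  {2,5,6,7} 6  {2,5,7,8} 12  {3,4,5,8} 4  {3,4,7,8} 4  {4,5,7,8} 12  {4,6,7,8} 6  {5,6,7,8} 12
  5 to go: {0,2,4,5,8} 10  {0,2,5,6,7} 10  {0,2,5,7,8} 20  {1,3,4,5,8} 5  {1,3,4,7,8} 5  {2,3,4,5,8} 10  {2,4,5,7,8} 30  {2,5,6,7,8} 30  {3,4,5,7,8} 20  {3,4,6,7,8} 10  {4,5,6,7,8} 30
  6 to go: {0,2,3,4,5,8} 20  {0,2,4,5,7,8} 60  {0,2,5,6,7,8} 60  {1,2,3,4,5,8} 15  {1,3,4,5,7,8} 30  {1,3,4,6,7,8} 15  {2,3,4,5,7,8} 60  {2,4,5,6,7,8} 90  {3,4,5,6,7,8} 60
  7 to go: {0,1,2,3,4,5,8} 35  {0,2,3,4,5,7,8} 140  {0,2,4,5,6,7,8} 210  {1,2,3,4,5,7,8} 105  {1,3,4,5,6,7,8} 105  {2,3,4,5,6,7,8} 210
  if 0:f drops first: 420 orders
  if 1:c drops first: 560 orders
  if 6:a drops first: 280 orders
heap linearizations: 1260

1260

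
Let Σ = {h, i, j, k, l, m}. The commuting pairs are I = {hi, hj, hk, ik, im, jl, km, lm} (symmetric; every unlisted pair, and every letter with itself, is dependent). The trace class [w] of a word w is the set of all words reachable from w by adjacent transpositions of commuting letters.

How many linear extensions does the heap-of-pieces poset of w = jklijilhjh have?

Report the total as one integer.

4

piece 0:j — minimal
piece 1:k rests on {0:j}
piece 2:l rests on {1:k}
piece 3:i rests on {2:l}
piece 4:j rests on {3:i}
piece 5:i rests on {4:j}
piece 6:l rests on {5:i}
piece 7:h rests on {6:l}
piece 8:j rests on {5:i}
piece 9:h rests on {7:h}
minimal pieces: {0:j}
ways to finish when only these pieces remain (= sum over removing one remaining piece with nothing left below it):
  1 left: {8}→1  {9}→1
  2 left: {7,9}→1  {8,9}→2
  3 left: {6,7,9}→1  {7,8,9}→3
  4 left: {6,7,8,9}→4
  5 left: {5,6,7,8,9}→4
  6 left: {4,5,6,7,8,9}→4
  7 left: {3,4,5,6,7,8,9}→4
  8 left: {2,3,4,5,6,7,8,9}→4
  placing 0:j first → 4 extensions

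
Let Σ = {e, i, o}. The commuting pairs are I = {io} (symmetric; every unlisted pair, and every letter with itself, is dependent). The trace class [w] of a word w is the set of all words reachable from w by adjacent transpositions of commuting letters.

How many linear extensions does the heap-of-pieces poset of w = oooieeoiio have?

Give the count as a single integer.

24

#0=o has no predecessor
#1=o depends on [0:o]
#2=o depends on [1:o]
#3=i has no predecessor
#4=e depends on [2:o, 3:i]
#5=e depends on [4:e]
#6=o depends on [5:e]
#7=i depends on [5:e]
#8=i depends on [7:i]
#9=o depends on [6:o]
sources: [0:o, 3:i]
N(rest) = Σ N(rest − s) over sources s of rest; N(one piece) = 1:
  size 1 → [8]=1  [9]=1
  size 2 → [6,9]=1  [7,8]=1  [8,9]=2
  size 3 → [6,8,9]=3  [7,8,9]=3
  size 4 → [6,7,8,9]=6
  size 5 → [5,6,7,8,9]=6
  size 6 → [4,5,6,7,8,9]=6
  size 7 → [2,4,5,6,7,8,9]=6  [3,4,5,6,7,8,9]=6
  size 8 → [1,2,4,5,6,7,8,9]=6  [2,3,4,5,6,7,8,9]=12
  first=0(o) contributes 18
  first=3(i) contributes 6
|[w]| = 24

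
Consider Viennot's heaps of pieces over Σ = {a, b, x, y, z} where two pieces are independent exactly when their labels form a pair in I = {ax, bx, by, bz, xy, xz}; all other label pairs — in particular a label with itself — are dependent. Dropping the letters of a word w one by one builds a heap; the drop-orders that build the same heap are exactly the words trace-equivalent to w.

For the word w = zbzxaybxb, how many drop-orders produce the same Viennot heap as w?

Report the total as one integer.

drop 0:z onto floor
drop 1:b onto floor
drop 2:z onto {0:z}
drop 3:x onto floor
drop 4:a onto {1:b, 2:z}
drop 5:y onto {4:a}
drop 6:b onto {4:a}
drop 7:x onto {3:x}
drop 8:b onto {6:b}
ground layer = {0:z, 1:b, 3:x}
drop-orders for the pieces not yet dropped (sum over which currently-grounded one goes next):
  1 to go: {5} 1  {7} 1  {8} 1
  2 to go: {3,7} 1  {5,7} 2  {5,8} 2  {6,8} 1  {7,8} 2
  3 to go: {3,5,7} 3  {3,7,8} 3  {5,6,8} 3  {5,7,8} 6  {6,7,8} 3
  4 to go: {3,5,7,8} 12  {3,6,7,8} 6  {4,5,6,8} 3  {5,6,7,8} 12
  5 to go: {1,4,5,6,8} 3  {2,4,5,6,8} 3  {3,5,6,7,8} 30  {4,5,6,7,8} 15
  6 to go: {0,2,4,5,6,8} 3  {1,2,4,5,6,8} 6  {1,4,5,6,7,8} 18  {2,4,5,6,7,8} 18  {3,4,5,6,7,8} 45
  7 to go: {0,1,2,4,5,6,8} 9  {0,2,4,5,6,7,8} 21  {1,2,4,5,6,7,8} 42  {1,3,4,5,6,7,8} 63  {2,3,4,5,6,7,8} 63
  if 0:z drops first: 168 orders
  if 1:b drops first: 84 orders
  if 3:x drops first: 72 orders
heap linearizations: 324

324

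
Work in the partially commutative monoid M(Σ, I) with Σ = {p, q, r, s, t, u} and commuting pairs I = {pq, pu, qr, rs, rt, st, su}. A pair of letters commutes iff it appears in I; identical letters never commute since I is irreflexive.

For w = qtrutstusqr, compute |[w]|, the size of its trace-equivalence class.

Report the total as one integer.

177

piece 0:q — minimal
piece 1:t rests on {0:q}
piece 2:r — minimal
piece 3:u rests on {1:t, 2:r}
piece 4:t rests on {3:u}
piece 5:s rests on {0:q}
piece 6:t rests on {4:t}
piece 7:u rests on {6:t}
piece 8:s rests on {5:s}
piece 9:q rests on {7:u, 8:s}
piece 10:r rests on {7:u}
minimal pieces: {0:q, 2:r}
ways to finish when only these pieces remain (= sum over removing one remaining piece with nothing left below it):
  1 left: {9}→1  {10}→1
  2 left: {8,9}→1  {9,10}→2
  3 left: {5,8,9}→1  {7,9,10}→2  {8,9,10}→3
  4 left: {5,8,9,10}→4  {6,7,9,10}→2  {7,8,9,10}→5
  5 left: {4,6,7,9,10}→2  {5,7,8,9,10}→9  {6,7,8,9,10}→7
  6 left: {3,4,6,7,9,10}→2  {4,6,7,8,9,10}→9  {5,6,7,8,9,10}→16
  7 left: {1,3,4,6,7,9,10}→2  {2,3,4,6,7,9,10}→2  {3,4,6,7,8,9,10}→11  {4,5,6,7,8,9,10}→25
  8 left: {1,2,3,4,6,7,9,10}→4  {1,3,4,6,7,8,9,10}→13  {2,3,4,6,7,8,9,10}→13  {3,4,5,6,7,8,9,10}→36
  9 left: {1,2,3,4,6,7,8,9,10}→30  {1,3,4,5,6,7,8,9,10}→49  {2,3,4,5,6,7,8,9,10}→49
  placing 0:q first → 128 extensions
  placing 2:r first → 49 extensions
total linear extensions = 177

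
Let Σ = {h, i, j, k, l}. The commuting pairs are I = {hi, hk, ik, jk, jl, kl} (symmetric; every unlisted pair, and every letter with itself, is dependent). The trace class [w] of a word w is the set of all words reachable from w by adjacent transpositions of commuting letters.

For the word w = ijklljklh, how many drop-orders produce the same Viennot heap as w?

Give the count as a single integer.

360

drop 0:i onto floor
drop 1:j onto {0:i}
drop 2:k onto floor
drop 3:l onto {0:i}
drop 4:l onto {3:l}
drop 5:j onto {1:j}
drop 6:k onto {2:k}
drop 7:l onto {4:l}
drop 8:h onto {5:j, 7:l}
ground layer = {0:i, 2:k}
drop-orders for the pieces not yet dropped (sum over which currently-grounded one goes next):
  1 to go: {6} 1  {8} 1
  2 to go: {2,6} 1  {5,8} 1  {6,8} 2  {7,8} 1
  3 to go: {1,5,8} 1  {2,6,8} 3  {4,7,8} 1  {5,6,8} 3  {5,7,8} 2  {6,7,8} 3
  4 to go: {1,5,6,8} 4  {1,5,7,8} 3  {2,5,6,8} 6  {2,6,7,8} 6  {3,4,7,8} 1  {4,5,7,8} 3  {4,6,7,8} 4  {5,6,7,8} 8
  5 to go: {1,2,5,6,8} 10  {1,4,5,7,8} 6  {1,5,6,7,8} 15  {2,4,6,7,8} 10  {2,5,6,7,8} 20  {3,4,5,7,8} 4  {3,4,6,7,8} 5  {4,5,6,7,8} 15
  6 to go: {1,2,5,6,7,8} 45  {1,3,4,5,7,8} 10  {1,4,5,6,7,8} 36  {2,3,4,6,7,8} 15  {2,4,5,6,7,8} 45  {3,4,5,6,7,8} 24
  7 to go: {0,1,3,4,5,7,8} 10  {1,2,4,5,6,7,8} 126  {1,3,4,5,6,7,8} 70  {2,3,4,5,6,7,8} 84
  if 0:i drops first: 280 orders
  if 2:k drops first: 80 orders
heap linearizations: 360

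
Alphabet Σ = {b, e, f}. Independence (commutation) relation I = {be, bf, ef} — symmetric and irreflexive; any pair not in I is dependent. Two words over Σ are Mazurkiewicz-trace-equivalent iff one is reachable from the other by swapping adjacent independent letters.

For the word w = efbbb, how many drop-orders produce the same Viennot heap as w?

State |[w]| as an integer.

20

#0=e has no predecessor
#1=f has no predecessor
#2=b has no predecessor
#3=b depends on [2:b]
#4=b depends on [3:b]
sources: [0:e, 1:f, 2:b]
N(rest) = Σ N(rest − s) over sources s of rest; N(one piece) = 1:
  size 1 → [0]=1  [1]=1  [4]=1
  size 2 → [0,1]=2  [0,4]=2  [1,4]=2  [3,4]=1
  size 3 → [0,1,4]=6  [0,3,4]=3  [1,3,4]=3  [2,3,4]=1
  first=0(e) contributes 4
  first=1(f) contributes 4
  first=2(b) contributes 12
|[w]| = 20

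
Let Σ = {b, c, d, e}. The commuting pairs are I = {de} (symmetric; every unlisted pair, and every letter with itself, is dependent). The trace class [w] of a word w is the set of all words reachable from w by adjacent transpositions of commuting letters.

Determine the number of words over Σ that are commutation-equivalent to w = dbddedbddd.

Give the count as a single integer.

4

piece 0:d — minimal
piece 1:b rests on {0:d}
piece 2:d rests on {1:b}
piece 3:d rests on {2:d}
piece 4:e rests on {1:b}
piece 5:d rests on {3:d}
piece 6:b rests on {4:e, 5:d}
piece 7:d rests on {6:b}
piece 8:d rests on {7:d}
piece 9:d rests on {8:d}
minimal pieces: {0:d}
ways to finish when only these pieces remain (= sum over removing one remaining piece with nothing left below it):
  1 left: {9}→1
  2 left: {8,9}→1
  3 left: {7,8,9}→1
  4 left: {6,7,8,9}→1
  5 left: {4,6,7,8,9}→1  {5,6,7,8,9}→1
  6 left: {3,5,6,7,8,9}→1  {4,5,6,7,8,9}→2
  7 left: {2,3,5,6,7,8,9}→1  {3,4,5,6,7,8,9}→3
  8 left: {2,3,4,5,6,7,8,9}→4
  placing 0:d first → 4 extensions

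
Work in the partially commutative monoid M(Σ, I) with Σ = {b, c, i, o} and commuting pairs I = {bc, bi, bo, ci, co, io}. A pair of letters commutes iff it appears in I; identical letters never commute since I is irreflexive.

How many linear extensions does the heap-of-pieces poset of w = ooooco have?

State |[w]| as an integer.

6

piece 0:o — minimal
piece 1:o rests on {0:o}
piece 2:o rests on {1:o}
piece 3:o rests on {2:o}
piece 4:c — minimal
piece 5:o rests on {3:o}
minimal pieces: {0:o, 4:c}
ways to finish when only these pieces remain (= sum over removing one remaining piece with nothing left below it):
  1 left: {4}→1  {5}→1
  2 left: {3,5}→1  {4,5}→2
  3 left: {2,3,5}→1  {3,4,5}→3
  4 left: {1,2,3,5}→1  {2,3,4,5}→4
  placing 0:o first → 5 extensions
  placing 4:c first → 1 extensions
total linear extensions = 6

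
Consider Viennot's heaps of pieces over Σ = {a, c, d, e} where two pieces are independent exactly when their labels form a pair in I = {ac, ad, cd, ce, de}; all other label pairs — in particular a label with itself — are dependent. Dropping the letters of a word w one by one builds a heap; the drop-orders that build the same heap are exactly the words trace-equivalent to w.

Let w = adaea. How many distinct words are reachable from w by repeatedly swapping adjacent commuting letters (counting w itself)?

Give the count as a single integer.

5

drop 0:a onto floor
drop 1:d onto floor
drop 2:a onto {0:a}
drop 3:e onto {2:a}
drop 4:a onto {3:e}
ground layer = {0:a, 1:d}
drop-orders for the pieces not yet dropped (sum over which currently-grounded one goes next):
  1 to go: {1} 1  {4} 1
  2 to go: {1,4} 2  {3,4} 1
  3 to go: {1,3,4} 3  {2,3,4} 1
  if 0:a drops first: 4 orders
  if 1:d drops first: 1 orders
heap linearizations: 5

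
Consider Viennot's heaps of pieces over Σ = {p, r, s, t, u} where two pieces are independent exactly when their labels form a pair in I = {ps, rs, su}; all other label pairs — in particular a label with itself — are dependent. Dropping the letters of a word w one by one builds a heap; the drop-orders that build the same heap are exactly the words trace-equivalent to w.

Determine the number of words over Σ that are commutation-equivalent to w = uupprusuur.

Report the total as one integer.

drop 0:u onto floor
drop 1:u onto {0:u}
drop 2:p onto {1:u}
drop 3:p onto {2:p}
drop 4:r onto {3:p}
drop 5:u onto {4:r}
drop 6:s onto floor
drop 7:u onto {5:u}
drop 8:u onto {7:u}
drop 9:r onto {8:u}
ground layer = {0:u, 6:s}
drop-orders for the pieces not yet dropped (sum over which currently-grounded one goes next):
  1 to go: {6} 1  {9} 1
  2 to go: {6,9} 2  {8,9} 1
  3 to go: {6,8,9} 3  {7,8,9} 1
  4 to go: {5,7,8,9} 1  {6,7,8,9} 4
  5 to go: {4,5,7,8,9} 1  {5,6,7,8,9} 5
  6 to go: {3,4,5,7,8,9} 1  {4,5,6,7,8,9} 6
  7 to go: {2,3,4,5,7,8,9} 1  {3,4,5,6,7,8,9} 7
  8 to go: {1,2,3,4,5,7,8,9} 1  {2,3,4,5,6,7,8,9} 8
  if 0:u drops first: 9 orders
  if 6:s drops first: 1 orders
heap linearizations: 10

10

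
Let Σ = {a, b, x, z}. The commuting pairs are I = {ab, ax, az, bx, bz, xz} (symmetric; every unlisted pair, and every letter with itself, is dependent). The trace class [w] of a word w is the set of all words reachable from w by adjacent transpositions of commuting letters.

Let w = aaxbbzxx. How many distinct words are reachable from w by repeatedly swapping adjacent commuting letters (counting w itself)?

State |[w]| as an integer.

1680

piece 0:a — minimal
piece 1:a rests on {0:a}
piece 2:x — minimal
piece 3:b — minimal
piece 4:b rests on {3:b}
piece 5:z — minimal
piece 6:x rests on {2:x}
piece 7:x rests on {6:x}
minimal pieces: {0:a, 2:x, 3:b, 5:z}
ways to finish when only these pieces remain (= sum over removing one remaining piece with nothing left below it):
  1 left: {1}→1  {4}→1  {5}→1  {7}→1
  2 left: {0,1}→1  {1,4}→2  {1,5}→2  {1,7}→2  {3,4}→1  {4,5}→2  {4,7}→2  {5,7}→2  {6,7}→1
  3 left: {0,1,4}→3  {0,1,5}→3  {0,1,7}→3  {1,3,4}→3  {1,4,5}→6  {1,4,7}→6  {1,5,7}→6  {1,6,7}→3  {2,6,7}→1  {3,4,5}→3  {3,4,7}→3  {4,5,7}→6  {4,6,7}→3  {5,6,7}→3
  4 left: {0,1,3,4}→6  {0,1,4,5}→12  {0,1,4,7}→12  {0,1,5,7}→12  {0,1,6,7}→6  {1,2,6,7}→4  {1,3,4,5}→12  {1,3,4,7}→12  {1,4,5,7}→24  {1,4,6,7}→12  {1,5,6,7}→12  {2,4,6,7}→4  {2,5,6,7}→4  {3,4,5,7}→12  {3,4,6,7}→6  {4,5,6,7}→12
  5 left: {0,1,2,6,7}→10  {0,1,3,4,5}→30  {0,1,3,4,7}→30  {0,1,4,5,7}→60  {0,1,4,6,7}→30  {0,1,5,6,7}→30  {1,2,4,6,7}→20  {1,2,5,6,7}→20  {1,3,4,5,7}→60  {1,3,4,6,7}→30  {1,4,5,6,7}→60  {2,3,4,6,7}→10  {2,4,5,6,7}→20  {3,4,5,6,7}→30
  6 left: {0,1,2,4,6,7}→60  {0,1,2,5,6,7}→60  {0,1,3,4,5,7}→180  {0,1,3,4,6,7}→90  {0,1,4,5,6,7}→180  {1,2,3,4,6,7}→60  {1,2,4,5,6,7}→120  {1,3,4,5,6,7}→180  {2,3,4,5,6,7}→60
  placing 0:a first → 420 extensions
  placing 2:x first → 630 extensions
  placing 3:b first → 420 extensions
  placing 5:z first → 210 extensions
total linear extensions = 1680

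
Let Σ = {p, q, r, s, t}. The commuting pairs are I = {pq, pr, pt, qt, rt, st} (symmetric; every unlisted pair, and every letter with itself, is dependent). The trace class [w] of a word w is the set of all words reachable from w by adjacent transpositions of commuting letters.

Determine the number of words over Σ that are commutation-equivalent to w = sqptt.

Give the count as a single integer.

drop 0:s onto floor
drop 1:q onto {0:s}
drop 2:p onto {0:s}
drop 3:t onto floor
drop 4:t onto {3:t}
ground layer = {0:s, 3:t}
drop-orders for the pieces not yet dropped (sum over which currently-grounded one goes next):
  1 to go: {1} 1  {2} 1  {4} 1
  2 to go: {1,2} 2  {1,4} 2  {2,4} 2  {3,4} 1
  3 to go: {0,1,2} 2  {1,2,4} 6  {1,3,4} 3  {2,3,4} 3
  if 0:s drops first: 12 orders
  if 3:t drops first: 8 orders
heap linearizations: 20

20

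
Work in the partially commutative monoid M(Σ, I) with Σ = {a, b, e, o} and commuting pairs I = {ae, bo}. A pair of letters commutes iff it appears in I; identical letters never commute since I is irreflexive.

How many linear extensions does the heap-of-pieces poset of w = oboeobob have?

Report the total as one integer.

#0=o has no predecessor
#1=b has no predecessor
#2=o depends on [0:o]
#3=e depends on [1:b, 2:o]
#4=o depends on [3:e]
#5=b depends on [3:e]
#6=o depends on [4:o]
#7=b depends on [5:b]
sources: [0:o, 1:b]
N(rest) = Σ N(rest − s) over sources s of rest; N(one piece) = 1:
  size 1 → [6]=1  [7]=1
  size 2 → [4,6]=1  [5,7]=1  [6,7]=2
  size 3 → [4,6,7]=3  [5,6,7]=3
  size 4 → [4,5,6,7]=6
  size 5 → [3,4,5,6,7]=6
  size 6 → [1,3,4,5,6,7]=6  [2,3,4,5,6,7]=6
  first=0(o) contributes 12
  first=1(b) contributes 6
|[w]| = 18

18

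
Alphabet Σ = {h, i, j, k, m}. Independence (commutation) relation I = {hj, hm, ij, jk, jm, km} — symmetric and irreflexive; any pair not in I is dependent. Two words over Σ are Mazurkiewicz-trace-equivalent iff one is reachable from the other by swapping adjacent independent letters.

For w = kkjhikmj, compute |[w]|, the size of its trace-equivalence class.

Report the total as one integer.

56

0(k) covers ∅
1(k) covers 0:k
2(j) covers ∅
3(h) covers 1:k
4(i) covers 3:h
5(k) covers 4:i
6(m) covers 4:i
7(j) covers 2:j
floor of heap: 0:k, 2:j
completions by unplaced set U, small U first (add the entries for U minus each lowest piece of U):
  |U|=1: {5}:1  {6}:1  {7}:1
  |U|=2: {2,7}:1  {5,6}:2  {5,7}:2  {6,7}:2
  |U|=3: {2,5,7}:3  {2,6,7}:3  {4,5,6}:2  {5,6,7}:6
  |U|=4: {2,5,6,7}:12  {3,4,5,6}:2  {4,5,6,7}:8
  |U|=5: {1,3,4,5,6}:2  {2,4,5,6,7}:20  {3,4,5,6,7}:10
  |U|=6: {0,1,3,4,5,6}:2  {1,3,4,5,6,7}:12  {2,3,4,5,6,7}:30
  start at 0(k): 42
  start at 2(j): 14
sum over floor = 56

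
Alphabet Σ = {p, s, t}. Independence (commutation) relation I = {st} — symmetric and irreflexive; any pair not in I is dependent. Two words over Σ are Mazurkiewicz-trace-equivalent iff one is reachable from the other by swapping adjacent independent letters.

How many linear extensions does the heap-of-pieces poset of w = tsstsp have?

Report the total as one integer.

10

#0=t has no predecessor
#1=s has no predecessor
#2=s depends on [1:s]
#3=t depends on [0:t]
#4=s depends on [2:s]
#5=p depends on [3:t, 4:s]
sources: [0:t, 1:s]
N(rest) = Σ N(rest − s) over sources s of rest; N(one piece) = 1:
  size 1 → [5]=1
  size 2 → [3,5]=1  [4,5]=1
  size 3 → [0,3,5]=1  [2,4,5]=1  [3,4,5]=2
  size 4 → [0,3,4,5]=3  [1,2,4,5]=1  [2,3,4,5]=3
  first=0(t) contributes 4
  first=1(s) contributes 6
|[w]| = 10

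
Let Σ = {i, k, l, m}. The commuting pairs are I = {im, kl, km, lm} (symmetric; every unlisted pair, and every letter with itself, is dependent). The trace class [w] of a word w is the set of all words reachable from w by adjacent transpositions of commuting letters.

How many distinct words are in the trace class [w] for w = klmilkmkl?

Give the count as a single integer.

432

drop 0:k onto floor
drop 1:l onto floor
drop 2:m onto floor
drop 3:i onto {0:k, 1:l}
drop 4:l onto {3:i}
drop 5:k onto {3:i}
drop 6:m onto {2:m}
drop 7:k onto {5:k}
drop 8:l onto {4:l}
ground layer = {0:k, 1:l, 2:m}
drop-orders for the pieces not yet dropped (sum over which currently-grounded one goes next):
  1 to go: {6} 1  {7} 1  {8} 1
  2 to go: {2,6} 1  {4,8} 1  {5,7} 1  {6,7} 2  {6,8} 2  {7,8} 2
  3 to go: {2,6,7} 3  {2,6,8} 3  {4,6,8} 3  {4,7,8} 3  {5,6,7} 3  {5,7,8} 3  {6,7,8} 6
  4 to go: {2,4,6,8} 6  {2,5,6,7} 6  {2,6,7,8} 12  {4,5,7,8} 6  {4,6,7,8} 12  {5,6,7,8} 12
  5 to go: {2,4,6,7,8} 30  {2,5,6,7,8} 30  {3,4,5,7,8} 6  {4,5,6,7,8} 30
  6 to go: {0,3,4,5,7,8} 6  {1,3,4,5,7,8} 6  {2,4,5,6,7,8} 90  {3,4,5,6,7,8} 36
  7 to go: {0,1,3,4,5,7,8} 12  {0,3,4,5,6,7,8} 42  {1,3,4,5,6,7,8} 42  {2,3,4,5,6,7,8} 126
  if 0:k drops first: 168 orders
  if 1:l drops first: 168 orders
  if 2:m drops first: 96 orders
heap linearizations: 432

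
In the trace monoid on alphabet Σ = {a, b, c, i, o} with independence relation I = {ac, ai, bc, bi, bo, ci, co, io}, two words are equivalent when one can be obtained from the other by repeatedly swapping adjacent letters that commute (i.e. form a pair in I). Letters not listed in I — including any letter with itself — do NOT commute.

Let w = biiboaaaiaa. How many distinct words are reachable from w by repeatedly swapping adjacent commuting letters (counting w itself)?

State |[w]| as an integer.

piece 0:b — minimal
piece 1:i — minimal
piece 2:i rests on {1:i}
piece 3:b rests on {0:b}
piece 4:o — minimal
piece 5:a rests on {3:b, 4:o}
piece 6:a rests on {5:a}
piece 7:a rests on {6:a}
piece 8:i rests on {2:i}
piece 9:a rests on {7:a}
piece 10:a rests on {9:a}
minimal pieces: {0:b, 1:i, 4:o}
ways to finish when only these pieces remain (= sum over removing one remaining piece with nothing left below it):
  1 left: {8}→1  {10}→1
  2 left: {2,8}→1  {8,10}→2  {9,10}→1
  3 left: {1,2,8}→1  {2,8,10}→3  {7,9,10}→1  {8,9,10}→3
  4 left: {1,2,8,10}→4  {2,8,9,10}→6  {6,7,9,10}→1  {7,8,9,10}→4
  5 left: {1,2,8,9,10}→10  {2,7,8,9,10}→10  {5,6,7,9,10}→1  {6,7,8,9,10}→5
  6 left: {1,2,7,8,9,10}→20  {2,6,7,8,9,10}→15  {3,5,6,7,9,10}→1  {4,5,6,7,9,10}→1  {5,6,7,8,9,10}→6
  7 left: {0,3,5,6,7,9,10}→1  {1,2,6,7,8,9,10}→35  {2,5,6,7,8,9,10}→21  {3,4,5,6,7,9,10}→2  {3,5,6,7,8,9,10}→7  {4,5,6,7,8,9,10}→7
  8 left: {0,3,4,5,6,7,9,10}→3  {0,3,5,6,7,8,9,10}→8  {1,2,5,6,7,8,9,10}→56  {2,3,5,6,7,8,9,10}→28  {2,4,5,6,7,8,9,10}→28  {3,4,5,6,7,8,9,10}→16
  9 left: {0,2,3,5,6,7,8,9,10}→36  {0,3,4,5,6,7,8,9,10}→27  {1,2,3,5,6,7,8,9,10}→84  {1,2,4,5,6,7,8,9,10}→84  {2,3,4,5,6,7,8,9,10}→72
  placing 0:b first → 240 extensions
  placing 1:i first → 135 extensions
  placing 4:o first → 120 extensions
total linear extensions = 495

495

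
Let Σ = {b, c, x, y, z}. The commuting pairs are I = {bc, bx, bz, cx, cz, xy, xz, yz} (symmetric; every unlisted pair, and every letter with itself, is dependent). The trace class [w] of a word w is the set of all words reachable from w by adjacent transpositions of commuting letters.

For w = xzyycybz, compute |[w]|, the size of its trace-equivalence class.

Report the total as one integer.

drop 0:x onto floor
drop 1:z onto floor
drop 2:y onto floor
drop 3:y onto {2:y}
drop 4:c onto {3:y}
drop 5:y onto {4:c}
drop 6:b onto {5:y}
drop 7:z onto {1:z}
ground layer = {0:x, 1:z, 2:y}
drop-orders for the pieces not yet dropped (sum over which currently-grounded one goes next):
  1 to go: {0} 1  {6} 1  {7} 1
  2 to go: {0,6} 2  {0,7} 2  {1,7} 1  {5,6} 1  {6,7} 2
  3 to go: {0,1,7} 3  {0,5,6} 3  {0,6,7} 6  {1,6,7} 3  {4,5,6} 1  {5,6,7} 3
  4 to go: {0,1,6,7} 12  {0,4,5,6} 4  {0,5,6,7} 12  {1,5,6,7} 6  {3,4,5,6} 1  {4,5,6,7} 4
  5 to go: {0,1,5,6,7} 30  {0,3,4,5,6} 5  {0,4,5,6,7} 20  {1,4,5,6,7} 10  {2,3,4,5,6} 1  {3,4,5,6,7} 5
  6 to go: {0,1,4,5,6,7} 60  {0,2,3,4,5,6} 6  {0,3,4,5,6,7} 30  {1,3,4,5,6,7} 15  {2,3,4,5,6,7} 6
  if 0:x drops first: 21 orders
  if 1:z drops first: 42 orders
  if 2:y drops first: 105 orders
heap linearizations: 168

168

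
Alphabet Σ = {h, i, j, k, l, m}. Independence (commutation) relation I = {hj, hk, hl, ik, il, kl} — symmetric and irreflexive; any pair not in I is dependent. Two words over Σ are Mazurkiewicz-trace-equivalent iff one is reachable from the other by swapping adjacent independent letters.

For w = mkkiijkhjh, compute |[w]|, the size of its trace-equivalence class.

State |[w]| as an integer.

drop 0:m onto floor
drop 1:k onto {0:m}
drop 2:k onto {1:k}
drop 3:i onto {0:m}
drop 4:i onto {3:i}
drop 5:j onto {2:k, 4:i}
drop 6:k onto {5:j}
drop 7:h onto {4:i}
drop 8:j onto {6:k}
drop 9:h onto {7:h}
ground layer = {0:m}
drop-orders for the pieces not yet dropped (sum over which currently-grounded one goes next):
  1 to go: {8} 1  {9} 1
  2 to go: {6,8} 1  {7,9} 1  {8,9} 2
  3 to go: {5,6,8} 1  {6,8,9} 3  {7,8,9} 3
  4 to go: {2,5,6,8} 1  {5,6,8,9} 4  {6,7,8,9} 6
  5 to go: {1,2,5,6,8} 1  {2,5,6,8,9} 5  {5,6,7,8,9} 10
  6 to go: {1,2,5,6,8,9} 6  {2,5,6,7,8,9} 15  {4,5,6,7,8,9} 10
  7 to go: {1,2,5,6,7,8,9} 21  {2,4,5,6,7,8,9} 25  {3,4,5,6,7,8,9} 10
  8 to go: {1,2,4,5,6,7,8,9} 46  {2,3,4,5,6,7,8,9} 35
  if 0:m drops first: 81 orders

81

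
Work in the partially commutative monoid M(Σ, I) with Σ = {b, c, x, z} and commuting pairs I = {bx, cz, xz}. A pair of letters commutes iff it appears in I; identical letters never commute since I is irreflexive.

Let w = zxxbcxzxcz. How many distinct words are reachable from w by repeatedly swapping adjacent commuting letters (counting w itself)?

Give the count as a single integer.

drop 0:z onto floor
drop 1:x onto floor
drop 2:x onto {1:x}
drop 3:b onto {0:z}
drop 4:c onto {2:x, 3:b}
drop 5:x onto {4:c}
drop 6:z onto {3:b}
drop 7:x onto {5:x}
drop 8:c onto {7:x}
drop 9:z onto {6:z}
ground layer = {0:z, 1:x}
drop-orders for the pieces not yet dropped (sum over which currently-grounded one goes next):
  1 to go: {8} 1  {9} 1
  2 to go: {6,9} 1  {7,8} 1  {8,9} 2
  3 to go: {5,7,8} 1  {6,8,9} 3  {7,8,9} 3
  4 to go: {4,5,7,8} 1  {5,7,8,9} 4  {6,7,8,9} 6
  5 to go: {2,4,5,7,8} 1  {4,5,7,8,9} 5  {5,6,7,8,9} 10
  6 to go: {1,2,4,5,7,8} 1  {2,4,5,7,8,9} 6  {4,5,6,7,8,9} 15
  7 to go: {1,2,4,5,7,8,9} 7  {2,4,5,6,7,8,9} 21  {3,4,5,6,7,8,9} 15
  8 to go: {0,3,4,5,6,7,8,9} 15  {1,2,4,5,6,7,8,9} 28  {2,3,4,5,6,7,8,9} 36
  if 0:z drops first: 64 orders
  if 1:x drops first: 51 orders
heap linearizations: 115

115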